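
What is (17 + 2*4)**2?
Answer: 625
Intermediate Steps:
(17 + 2*4)**2 = (17 + 8)**2 = 25**2 = 625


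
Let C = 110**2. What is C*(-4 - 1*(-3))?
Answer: -12100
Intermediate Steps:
C = 12100
C*(-4 - 1*(-3)) = 12100*(-4 - 1*(-3)) = 12100*(-4 + 3) = 12100*(-1) = -12100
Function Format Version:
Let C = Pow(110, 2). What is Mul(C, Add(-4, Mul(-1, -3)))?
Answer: -12100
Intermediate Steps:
C = 12100
Mul(C, Add(-4, Mul(-1, -3))) = Mul(12100, Add(-4, Mul(-1, -3))) = Mul(12100, Add(-4, 3)) = Mul(12100, -1) = -12100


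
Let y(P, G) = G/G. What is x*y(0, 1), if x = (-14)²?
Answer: 196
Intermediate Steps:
y(P, G) = 1
x = 196
x*y(0, 1) = 196*1 = 196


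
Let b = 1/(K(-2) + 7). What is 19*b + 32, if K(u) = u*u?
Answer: 371/11 ≈ 33.727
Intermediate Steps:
K(u) = u²
b = 1/11 (b = 1/((-2)² + 7) = 1/(4 + 7) = 1/11 ≈ 0.090909)
19*b + 32 = 19*(1/11) + 32 = 19/11 + 32 = 371/11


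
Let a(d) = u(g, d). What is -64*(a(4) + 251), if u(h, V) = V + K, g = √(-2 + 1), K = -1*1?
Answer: -16256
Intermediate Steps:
K = -1
g = I (g = √(-1) = I ≈ 1.0*I)
u(h, V) = -1 + V (u(h, V) = V - 1 = -1 + V)
a(d) = -1 + d
-64*(a(4) + 251) = -64*((-1 + 4) + 251) = -64*(3 + 251) = -64*254 = -16256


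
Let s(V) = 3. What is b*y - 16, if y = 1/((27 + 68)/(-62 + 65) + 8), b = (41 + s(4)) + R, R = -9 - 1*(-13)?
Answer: -1760/119 ≈ -14.790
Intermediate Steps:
R = 4 (R = -9 + 13 = 4)
b = 48 (b = (41 + 3) + 4 = 44 + 4 = 48)
y = 3/119 (y = 1/(95/3 + 8) = 1/(119/3) = 3/119 ≈ 0.025210)
b*y - 16 = 48*(3/119) - 16 = 144/119 - 16 = -1760/119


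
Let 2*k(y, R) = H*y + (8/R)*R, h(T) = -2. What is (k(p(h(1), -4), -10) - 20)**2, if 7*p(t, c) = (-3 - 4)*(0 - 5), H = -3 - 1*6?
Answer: 5929/4 ≈ 1482.3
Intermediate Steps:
H = -9 (H = -3 - 6 = -9)
p(t, c) = 5 (p(t, c) = ((-3 - 4)*(0 - 5))/7 = (-7*(-5))/7 = (1/7)*35 = 5)
k(y, R) = 4 - 9*y/2 (k(y, R) = (-9*y + (8/R)*R)/2 = (-9*y + 8)/2 = (8 - 9*y)/2 = 4 - 9*y/2)
(k(p(h(1), -4), -10) - 20)**2 = ((4 - 9/2*5) - 20)**2 = ((4 - 45/2) - 20)**2 = (-37/2 - 20)**2 = (-77/2)**2 = 5929/4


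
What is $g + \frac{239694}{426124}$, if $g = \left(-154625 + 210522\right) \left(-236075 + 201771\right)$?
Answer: $- \frac{408544400846809}{213062} \approx -1.9175 \cdot 10^{9}$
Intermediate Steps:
$g = -1917490688$ ($g = 55897 \left(-34304\right) = -1917490688$)
$g + \frac{239694}{426124} = -1917490688 + \frac{239694}{426124} = -1917490688 + 239694 \cdot \frac{1}{426124} = -1917490688 + \frac{119847}{213062} = - \frac{408544400846809}{213062}$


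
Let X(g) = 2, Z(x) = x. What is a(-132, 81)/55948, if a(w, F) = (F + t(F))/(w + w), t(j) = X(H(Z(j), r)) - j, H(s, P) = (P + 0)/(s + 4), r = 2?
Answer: -1/7385136 ≈ -1.3541e-7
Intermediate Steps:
H(s, P) = P/(4 + s)
t(j) = 2 - j
a(w, F) = 1/w (a(w, F) = (F + (2 - F))/(w + w) = 2/((2*w)) = 2*(1/(2*w)) = 1/w)
a(-132, 81)/55948 = 1/(-132*55948) = -1/132*1/55948 = -1/7385136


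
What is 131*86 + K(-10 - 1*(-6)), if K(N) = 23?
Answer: 11289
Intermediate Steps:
131*86 + K(-10 - 1*(-6)) = 131*86 + 23 = 11266 + 23 = 11289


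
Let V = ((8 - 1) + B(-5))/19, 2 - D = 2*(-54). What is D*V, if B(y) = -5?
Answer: 220/19 ≈ 11.579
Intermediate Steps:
D = 110 (D = 2 - 2*(-54) = 2 - 1*(-108) = 2 + 108 = 110)
V = 2/19 (V = ((8 - 1) - 5)/19 = (7 - 5)*(1/19) = 2*(1/19) = 2/19 ≈ 0.10526)
D*V = 110*(2/19) = 220/19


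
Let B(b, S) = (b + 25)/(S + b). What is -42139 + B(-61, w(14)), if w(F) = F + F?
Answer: -463517/11 ≈ -42138.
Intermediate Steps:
w(F) = 2*F
B(b, S) = (25 + b)/(S + b)
-42139 + B(-61, w(14)) = -42139 + (25 - 61)/(2*14 - 61) = -42139 - 36/(28 - 61) = -42139 - 36/(-33) = -42139 - 1/33*(-36) = -42139 + 12/11 = -463517/11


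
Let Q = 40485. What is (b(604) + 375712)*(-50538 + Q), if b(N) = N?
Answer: -3783104748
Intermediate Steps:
(b(604) + 375712)*(-50538 + Q) = (604 + 375712)*(-50538 + 40485) = 376316*(-10053) = -3783104748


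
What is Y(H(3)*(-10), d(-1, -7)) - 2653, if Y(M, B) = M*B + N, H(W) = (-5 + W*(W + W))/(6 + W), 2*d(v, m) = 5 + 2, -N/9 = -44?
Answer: -20768/9 ≈ -2307.6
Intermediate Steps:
N = 396 (N = -9*(-44) = 396)
d(v, m) = 7/2 (d(v, m) = (5 + 2)/2 = (1/2)*7 = 7/2)
H(W) = (-5 + 2*W**2)/(6 + W) (H(W) = (-5 + W*(2*W))/(6 + W) = (-5 + 2*W**2)/(6 + W))
Y(M, B) = 396 + B*M (Y(M, B) = M*B + 396 = B*M + 396 = 396 + B*M)
Y(H(3)*(-10), d(-1, -7)) - 2653 = (396 + 7*(((-5 + 2*3**2)/(6 + 3))*(-10))/2) - 2653 = (396 + 7*(((-5 + 2*9)/9)*(-10))/2) - 2653 = (396 + 7*(((-5 + 18)/9)*(-10))/2) - 2653 = (396 + 7*(((1/9)*13)*(-10))/2) - 2653 = (396 + 7*((13/9)*(-10))/2) - 2653 = (396 + (7/2)*(-130/9)) - 2653 = (396 - 455/9) - 2653 = 3109/9 - 2653 = -20768/9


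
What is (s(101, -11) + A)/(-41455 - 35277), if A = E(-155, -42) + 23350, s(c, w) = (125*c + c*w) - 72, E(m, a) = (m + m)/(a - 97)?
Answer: -2418199/5332874 ≈ -0.45345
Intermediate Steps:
E(m, a) = 2*m/(-97 + a) (E(m, a) = (2*m)/(-97 + a) = 2*m/(-97 + a))
s(c, w) = -72 + 125*c + c*w
A = 3245960/139 (A = 2*(-155)/(-97 - 42) + 23350 = 2*(-155)/(-139) + 23350 = 2*(-155)*(-1/139) + 23350 = 310/139 + 23350 = 3245960/139 ≈ 23352.)
(s(101, -11) + A)/(-41455 - 35277) = ((-72 + 125*101 + 101*(-11)) + 3245960/139)/(-41455 - 35277) = ((-72 + 12625 - 1111) + 3245960/139)/(-76732) = (11442 + 3245960/139)*(-1/76732) = (4836398/139)*(-1/76732) = -2418199/5332874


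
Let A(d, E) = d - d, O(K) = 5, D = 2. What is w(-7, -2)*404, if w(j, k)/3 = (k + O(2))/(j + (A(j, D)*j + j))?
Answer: -1818/7 ≈ -259.71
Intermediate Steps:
A(d, E) = 0
w(j, k) = 3*(5 + k)/(2*j) (w(j, k) = 3*((k + 5)/(j + (0*j + j))) = 3*((5 + k)/(j + (0 + j))) = 3*((5 + k)/(j + j)) = 3*((5 + k)/((2*j))) = 3*((5 + k)*(1/(2*j))) = 3*((5 + k)/(2*j)) = 3*(5 + k)/(2*j))
w(-7, -2)*404 = ((3/2)*(5 - 2)/(-7))*404 = ((3/2)*(-⅐)*3)*404 = -9/14*404 = -1818/7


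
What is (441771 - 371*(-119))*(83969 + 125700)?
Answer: 101882360480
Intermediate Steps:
(441771 - 371*(-119))*(83969 + 125700) = (441771 + 44149)*209669 = 485920*209669 = 101882360480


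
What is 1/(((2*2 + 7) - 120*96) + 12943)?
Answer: 1/1434 ≈ 0.00069735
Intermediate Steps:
1/(((2*2 + 7) - 120*96) + 12943) = 1/(((4 + 7) - 11520) + 12943) = 1/((11 - 11520) + 12943) = 1/(-11509 + 12943) = 1/1434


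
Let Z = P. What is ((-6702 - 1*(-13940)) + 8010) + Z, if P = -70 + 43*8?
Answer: 15522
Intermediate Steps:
P = 274 (P = -70 + 344 = 274)
Z = 274
((-6702 - 1*(-13940)) + 8010) + Z = ((-6702 - 1*(-13940)) + 8010) + 274 = ((-6702 + 13940) + 8010) + 274 = (7238 + 8010) + 274 = 15248 + 274 = 15522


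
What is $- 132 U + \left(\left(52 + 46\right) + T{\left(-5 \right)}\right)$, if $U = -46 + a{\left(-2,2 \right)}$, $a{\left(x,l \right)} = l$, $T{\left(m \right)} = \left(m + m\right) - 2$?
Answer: $5894$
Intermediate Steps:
$T{\left(m \right)} = -2 + 2 m$ ($T{\left(m \right)} = 2 m - 2 = -2 + 2 m$)
$U = -44$ ($U = -46 + 2 = -44$)
$- 132 U + \left(\left(52 + 46\right) + T{\left(-5 \right)}\right) = \left(-132\right) \left(-44\right) + \left(\left(52 + 46\right) + \left(-2 + 2 \left(-5\right)\right)\right) = 5808 + \left(98 - 12\right) = 5808 + 86 = 5894$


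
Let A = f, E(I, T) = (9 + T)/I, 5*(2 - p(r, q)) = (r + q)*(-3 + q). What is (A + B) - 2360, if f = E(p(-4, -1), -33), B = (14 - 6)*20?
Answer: -2188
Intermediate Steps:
B = 160 (B = 8*20 = 160)
p(r, q) = 2 - (-3 + q)*(q + r)/5 (p(r, q) = 2 - (r + q)*(-3 + q)/5 = 2 - (q + r)*(-3 + q)/5 = 2 - (-3 + q)*(q + r)/5)
E(I, T) = (9 + T)/I
f = 12 (f = (9 - 33)/(2 - ⅕*(-1)² + (⅗)*(-1) + (⅗)*(-4) - ⅕*(-1)*(-4)) = -24/(2 - ⅕*1 - ⅗ - 12/5 - ⅘) = -24/(2 - ⅕ - ⅗ - 12/5 - ⅘) = -24/(-2) = -½*(-24) = 12)
A = 12
(A + B) - 2360 = (12 + 160) - 2360 = 172 - 2360 = -2188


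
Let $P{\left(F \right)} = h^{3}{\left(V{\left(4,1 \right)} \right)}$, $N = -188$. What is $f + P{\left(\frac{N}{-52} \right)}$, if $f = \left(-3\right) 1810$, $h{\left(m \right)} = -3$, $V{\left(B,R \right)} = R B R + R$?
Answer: $-5457$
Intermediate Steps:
$V{\left(B,R \right)} = R + B R^{2}$ ($V{\left(B,R \right)} = B R R + R = B R^{2} + R = R + B R^{2}$)
$P{\left(F \right)} = -27$ ($P{\left(F \right)} = \left(-3\right)^{3} = -27$)
$f = -5430$
$f + P{\left(\frac{N}{-52} \right)} = -5430 - 27 = -5457$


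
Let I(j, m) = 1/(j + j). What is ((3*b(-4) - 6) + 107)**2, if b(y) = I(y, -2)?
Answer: 648025/64 ≈ 10125.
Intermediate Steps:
I(j, m) = 1/(2*j)
b(y) = 1/(2*y)
((3*b(-4) - 6) + 107)**2 = ((3*((1/2)/(-4)) - 6) + 107)**2 = ((3*((1/2)*(-1/4)) - 6) + 107)**2 = ((3*(-1/8) - 6) + 107)**2 = ((-3/8 - 6) + 107)**2 = (-51/8 + 107)**2 = (805/8)**2 = 648025/64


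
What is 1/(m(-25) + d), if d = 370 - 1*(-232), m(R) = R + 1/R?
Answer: 25/14424 ≈ 0.0017332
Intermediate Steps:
d = 602 (d = 370 + 232 = 602)
1/(m(-25) + d) = 1/((-25 + 1/(-25)) + 602) = 1/((-25 - 1/25) + 602) = 1/(-626/25 + 602) = 1/(14424/25) = 25/14424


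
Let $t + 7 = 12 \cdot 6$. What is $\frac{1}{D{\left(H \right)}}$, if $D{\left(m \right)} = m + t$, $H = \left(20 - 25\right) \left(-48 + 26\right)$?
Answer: $\frac{1}{175} \approx 0.0057143$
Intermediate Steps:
$H = 110$ ($H = \left(-5\right) \left(-22\right) = 110$)
$t = 65$ ($t = -7 + 12 \cdot 6 = -7 + 72 = 65$)
$D{\left(m \right)} = 65 + m$ ($D{\left(m \right)} = m + 65 = 65 + m$)
$\frac{1}{D{\left(H \right)}} = \frac{1}{65 + 110} = \frac{1}{175}$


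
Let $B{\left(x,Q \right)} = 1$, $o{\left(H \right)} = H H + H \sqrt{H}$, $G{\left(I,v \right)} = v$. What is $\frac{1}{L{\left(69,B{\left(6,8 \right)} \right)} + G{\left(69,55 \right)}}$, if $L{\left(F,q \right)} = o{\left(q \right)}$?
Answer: $\frac{1}{57} \approx 0.017544$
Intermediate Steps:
$o{\left(H \right)} = H^{2} + H^{\frac{3}{2}}$
$L{\left(F,q \right)} = q^{2} + q^{\frac{3}{2}}$
$\frac{1}{L{\left(69,B{\left(6,8 \right)} \right)} + G{\left(69,55 \right)}} = \frac{1}{\left(1^{2} + 1^{\frac{3}{2}}\right) + 55} = \frac{1}{\left(1 + 1\right) + 55} = \frac{1}{2 + 55} = \frac{1}{57}$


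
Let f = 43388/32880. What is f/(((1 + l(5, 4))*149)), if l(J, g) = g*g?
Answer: 10847/20821260 ≈ 0.00052096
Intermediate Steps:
l(J, g) = g²
f = 10847/8220 (f = 43388*(1/32880) = 10847/8220 ≈ 1.3196)
f/(((1 + l(5, 4))*149)) = 10847/(8220*(((1 + 4²)*149))) = 10847/(8220*(((1 + 16)*149))) = 10847/(8220*((17*149))) = (10847/8220)/2533 = (10847/8220)*(1/2533) = 10847/20821260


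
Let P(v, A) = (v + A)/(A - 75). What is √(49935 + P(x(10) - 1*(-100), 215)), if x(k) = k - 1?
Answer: √61173210/35 ≈ 223.47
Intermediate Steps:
x(k) = -1 + k
P(v, A) = (A + v)/(-75 + A)
√(49935 + P(x(10) - 1*(-100), 215)) = √(49935 + (215 + ((-1 + 10) - 1*(-100)))/(-75 + 215)) = √(49935 + (215 + (9 + 100))/140) = √(49935 + (215 + 109)/140) = √(49935 + (1/140)*324) = √(49935 + 81/35) = √(1747806/35) = √61173210/35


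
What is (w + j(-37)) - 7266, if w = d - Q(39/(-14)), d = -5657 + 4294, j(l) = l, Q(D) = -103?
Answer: -8563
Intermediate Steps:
d = -1363
w = -1260 (w = -1363 - 1*(-103) = -1363 + 103 = -1260)
(w + j(-37)) - 7266 = (-1260 - 37) - 7266 = -1297 - 7266 = -8563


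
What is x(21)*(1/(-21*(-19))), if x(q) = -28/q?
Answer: -4/1197 ≈ -0.0033417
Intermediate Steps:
x(21)*(1/(-21*(-19))) = (-28/21)*(1/(-21*(-19))) = (-28*1/21)*(-1/21*(-1/19)) = -4/3*1/399 = -4/1197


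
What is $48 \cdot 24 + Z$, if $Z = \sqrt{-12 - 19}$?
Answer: $1152 + i \sqrt{31} \approx 1152.0 + 5.5678 i$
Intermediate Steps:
$Z = i \sqrt{31}$ ($Z = \sqrt{-31} = i \sqrt{31} \approx 5.5678 i$)
$48 \cdot 24 + Z = 48 \cdot 24 + i \sqrt{31} = 1152 + i \sqrt{31}$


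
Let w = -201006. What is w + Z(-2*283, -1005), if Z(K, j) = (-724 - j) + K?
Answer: -201291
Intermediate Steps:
Z(K, j) = -724 + K - j
w + Z(-2*283, -1005) = -201006 + (-724 - 2*283 - 1*(-1005)) = -201006 + (-724 - 566 + 1005) = -201006 - 285 = -201291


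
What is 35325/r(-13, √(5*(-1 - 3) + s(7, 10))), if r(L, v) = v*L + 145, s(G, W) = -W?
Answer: 1024425/5219 + 91845*I*√30/5219 ≈ 196.29 + 96.389*I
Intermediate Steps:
r(L, v) = 145 + L*v (r(L, v) = L*v + 145 = 145 + L*v)
35325/r(-13, √(5*(-1 - 3) + s(7, 10))) = 35325/(145 - 13*√(5*(-1 - 3) - 1*10)) = 35325/(145 - 13*√(5*(-4) - 10)) = 35325/(145 - 13*√(-20 - 10)) = 35325/(145 - 13*I*√30)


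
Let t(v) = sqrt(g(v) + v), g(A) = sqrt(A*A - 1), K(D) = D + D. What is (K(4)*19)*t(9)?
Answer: 152*sqrt(9 + 4*sqrt(5)) ≈ 643.88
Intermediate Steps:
K(D) = 2*D
g(A) = sqrt(-1 + A**2) (g(A) = sqrt(A**2 - 1) = sqrt(-1 + A**2))
t(v) = sqrt(v + sqrt(-1 + v**2)) (t(v) = sqrt(sqrt(-1 + v**2) + v) = sqrt(v + sqrt(-1 + v**2)))
(K(4)*19)*t(9) = ((2*4)*19)*sqrt(9 + sqrt(-1 + 9**2)) = (8*19)*sqrt(9 + sqrt(-1 + 81)) = 152*sqrt(9 + sqrt(80)) = 152*sqrt(9 + 4*sqrt(5))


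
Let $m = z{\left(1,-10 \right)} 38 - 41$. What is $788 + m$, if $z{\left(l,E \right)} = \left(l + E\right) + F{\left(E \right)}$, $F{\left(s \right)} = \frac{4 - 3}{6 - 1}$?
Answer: $\frac{2063}{5} \approx 412.6$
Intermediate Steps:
$F{\left(s \right)} = \frac{1}{5}$ ($F{\left(s \right)} = 1 \cdot \frac{1}{5} = \frac{1}{5}$)
$z{\left(l,E \right)} = \frac{1}{5} + E + l$ ($z{\left(l,E \right)} = \left(l + E\right) + \frac{1}{5} = \left(E + l\right) + \frac{1}{5} = \frac{1}{5} + E + l$)
$m = - \frac{1877}{5}$ ($m = \left(\frac{1}{5} - 10 + 1\right) 38 - 41 = \left(- \frac{44}{5}\right) 38 - 41 = - \frac{1672}{5} - 41 = - \frac{1877}{5} \approx -375.4$)
$788 + m = 788 - \frac{1877}{5} = \frac{2063}{5}$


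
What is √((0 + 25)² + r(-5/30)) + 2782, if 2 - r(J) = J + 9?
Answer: 2782 + √22254/6 ≈ 2806.9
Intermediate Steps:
r(J) = -7 - J (r(J) = 2 - (J + 9) = 2 - (9 + J) = 2 + (-9 - J) = -7 - J)
√((0 + 25)² + r(-5/30)) + 2782 = √((0 + 25)² + (-7 - (-5)/30)) + 2782 = √(25² + (-7 - (-5)/30)) + 2782 = √(625 + (-7 - 1*(-⅙))) + 2782 = √(625 + (-7 + ⅙)) + 2782 = √(625 - 41/6) + 2782 = √(3709/6) + 2782 = √22254/6 + 2782 = 2782 + √22254/6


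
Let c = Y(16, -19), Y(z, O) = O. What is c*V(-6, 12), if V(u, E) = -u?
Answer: -114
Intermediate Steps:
c = -19
c*V(-6, 12) = -(-19)*(-6) = -19*6 = -114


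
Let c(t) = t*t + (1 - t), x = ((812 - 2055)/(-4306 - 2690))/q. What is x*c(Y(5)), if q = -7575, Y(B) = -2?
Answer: -791/4817700 ≈ -0.00016419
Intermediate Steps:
x = -113/4817700 (x = ((812 - 2055)/(-4306 - 2690))/(-7575) = -1243/(-6996)*(-1/7575) = -1243*(-1/6996)*(-1/7575) = (113/636)*(-1/7575) = -113/4817700 ≈ -2.3455e-5)
c(t) = 1 + t² - t (c(t) = t² + (1 - t) = 1 + t² - t)
x*c(Y(5)) = -113*(1 + (-2)² - 1*(-2))/4817700 = -113*(1 + 4 + 2)/4817700 = -113/4817700*7 = -791/4817700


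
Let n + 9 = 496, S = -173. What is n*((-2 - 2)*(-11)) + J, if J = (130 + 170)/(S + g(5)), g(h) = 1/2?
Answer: 492804/23 ≈ 21426.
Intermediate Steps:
g(h) = 1/2
n = 487 (n = -9 + 496 = 487)
J = -40/23 (J = (130 + 170)/(-173 + 1/2) = 300/(-345/2) = 300*(-2/345) = -40/23 ≈ -1.7391)
n*((-2 - 2)*(-11)) + J = 487*((-2 - 2)*(-11)) - 40/23 = 487*(-4*(-11)) - 40/23 = 487*44 - 40/23 = 21428 - 40/23 = 492804/23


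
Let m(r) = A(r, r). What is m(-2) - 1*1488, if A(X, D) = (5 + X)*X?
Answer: -1494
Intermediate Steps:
A(X, D) = X*(5 + X)
m(r) = r*(5 + r)
m(-2) - 1*1488 = -2*(5 - 2) - 1*1488 = -2*3 - 1488 = -6 - 1488 = -1494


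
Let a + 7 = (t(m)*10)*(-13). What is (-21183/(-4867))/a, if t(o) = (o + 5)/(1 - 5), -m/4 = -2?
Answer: 14122/1348159 ≈ 0.010475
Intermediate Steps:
m = 8 (m = -4*(-2) = 8)
t(o) = -5/4 - o/4 (t(o) = (5 + o)/(-4) = (5 + o)*(-¼) = -5/4 - o/4)
a = 831/2 (a = -7 + ((-5/4 - ¼*8)*10)*(-13) = -7 + ((-5/4 - 2)*10)*(-13) = -7 - 13/4*10*(-13) = -7 - 65/2*(-13) = -7 + 845/2 = 831/2 ≈ 415.50)
(-21183/(-4867))/a = (-21183/(-4867))/(831/2) = -21183*(-1/4867)*(2/831) = (21183/4867)*(2/831) = 14122/1348159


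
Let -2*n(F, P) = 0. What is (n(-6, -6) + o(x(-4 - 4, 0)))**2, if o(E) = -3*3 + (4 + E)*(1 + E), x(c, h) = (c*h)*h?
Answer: 25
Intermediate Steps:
x(c, h) = c*h**2
n(F, P) = 0 (n(F, P) = -1/2*0 = 0)
o(E) = -9 + (1 + E)*(4 + E)
(n(-6, -6) + o(x(-4 - 4, 0)))**2 = (0 + (-5 + ((-4 - 4)*0**2)**2 + 5*((-4 - 4)*0**2)))**2 = (0 + (-5 + (-8*0)**2 + 5*(-8*0)))**2 = (0 + (-5 + 0**2 + 5*0))**2 = (0 + (-5 + 0 + 0))**2 = (0 - 5)**2 = (-5)**2 = 25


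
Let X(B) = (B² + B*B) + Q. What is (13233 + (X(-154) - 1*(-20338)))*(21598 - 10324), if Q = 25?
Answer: 913509672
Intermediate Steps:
X(B) = 25 + 2*B² (X(B) = (B² + B*B) + 25 = (B² + B²) + 25 = 2*B² + 25 = 25 + 2*B²)
(13233 + (X(-154) - 1*(-20338)))*(21598 - 10324) = (13233 + ((25 + 2*(-154)²) - 1*(-20338)))*(21598 - 10324) = (13233 + ((25 + 2*23716) + 20338))*11274 = (13233 + ((25 + 47432) + 20338))*11274 = (13233 + (47457 + 20338))*11274 = (13233 + 67795)*11274 = 81028*11274 = 913509672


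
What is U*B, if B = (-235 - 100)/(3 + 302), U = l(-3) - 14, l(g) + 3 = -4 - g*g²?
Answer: -402/61 ≈ -6.5902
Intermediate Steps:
l(g) = -7 - g³ (l(g) = -3 + (-4 - g*g²) = -3 + (-4 - g³) = -7 - g³)
U = 6 (U = (-7 - 1*(-3)³) - 14 = (-7 - 1*(-27)) - 14 = (-7 + 27) - 14 = 20 - 14 = 6)
B = -67/61 (B = -335/305 = -335*1/305 = -67/61 ≈ -1.0984)
U*B = 6*(-67/61) = -402/61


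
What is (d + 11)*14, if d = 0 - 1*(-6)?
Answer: 238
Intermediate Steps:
d = 6 (d = 0 + 6 = 6)
(d + 11)*14 = (6 + 11)*14 = 17*14 = 238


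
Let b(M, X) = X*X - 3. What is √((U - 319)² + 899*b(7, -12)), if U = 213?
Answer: √137995 ≈ 371.48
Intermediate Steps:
b(M, X) = -3 + X² (b(M, X) = X² - 3 = -3 + X²)
√((U - 319)² + 899*b(7, -12)) = √((213 - 319)² + 899*(-3 + (-12)²)) = √((-106)² + 899*(-3 + 144)) = √(11236 + 899*141) = √(11236 + 126759) = √137995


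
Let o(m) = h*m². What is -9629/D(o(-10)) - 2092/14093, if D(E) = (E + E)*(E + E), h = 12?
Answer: -12185621497/81175680000 ≈ -0.15011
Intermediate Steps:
o(m) = 12*m²
D(E) = 4*E² (D(E) = (2*E)*(2*E) = 4*E²)
-9629/D(o(-10)) - 2092/14093 = -9629/(4*(12*(-10)²)²) - 2092/14093 = -9629/(4*(12*100)²) - 2092*1/14093 = -9629/(4*1200²) - 2092/14093 = -9629/(4*1440000) - 2092/14093 = -9629/5760000 - 2092/14093 = -12185621497/81175680000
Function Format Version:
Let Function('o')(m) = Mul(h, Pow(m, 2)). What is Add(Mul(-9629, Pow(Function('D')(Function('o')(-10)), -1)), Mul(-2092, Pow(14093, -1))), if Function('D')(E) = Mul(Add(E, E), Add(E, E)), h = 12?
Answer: Rational(-12185621497, 81175680000) ≈ -0.15011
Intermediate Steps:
Function('o')(m) = Mul(12, Pow(m, 2))
Function('D')(E) = Mul(4, Pow(E, 2)) (Function('D')(E) = Mul(Mul(2, E), Mul(2, E)) = Mul(4, Pow(E, 2)))
Add(Mul(-9629, Pow(Function('D')(Function('o')(-10)), -1)), Mul(-2092, Pow(14093, -1))) = Add(Mul(-9629, Pow(Mul(4, Pow(Mul(12, Pow(-10, 2)), 2)), -1)), Mul(-2092, Pow(14093, -1))) = Add(Mul(-9629, Pow(Mul(4, Pow(Mul(12, 100), 2)), -1)), Mul(-2092, Rational(1, 14093))) = Add(Mul(-9629, Pow(Mul(4, Pow(1200, 2)), -1)), Rational(-2092, 14093)) = Add(Mul(-9629, Pow(Mul(4, 1440000), -1)), Rational(-2092, 14093)) = Add(Mul(-9629, Pow(5760000, -1)), Rational(-2092, 14093)) = Add(Mul(-9629, Rational(1, 5760000)), Rational(-2092, 14093)) = Add(Rational(-9629, 5760000), Rational(-2092, 14093)) = Rational(-12185621497, 81175680000)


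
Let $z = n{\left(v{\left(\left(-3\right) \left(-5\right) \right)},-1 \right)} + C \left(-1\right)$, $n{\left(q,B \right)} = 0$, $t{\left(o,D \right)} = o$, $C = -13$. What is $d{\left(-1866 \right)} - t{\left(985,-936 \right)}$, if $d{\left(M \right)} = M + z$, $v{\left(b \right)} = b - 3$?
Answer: $-2838$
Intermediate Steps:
$v{\left(b \right)} = -3 + b$
$z = 13$ ($z = 0 - -13 = 0 + 13 = 13$)
$d{\left(M \right)} = 13 + M$ ($d{\left(M \right)} = M + 13 = 13 + M$)
$d{\left(-1866 \right)} - t{\left(985,-936 \right)} = \left(13 - 1866\right) - 985 = -1853 - 985 = -2838$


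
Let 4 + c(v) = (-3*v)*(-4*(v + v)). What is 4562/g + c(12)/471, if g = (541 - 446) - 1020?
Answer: 1044398/435675 ≈ 2.3972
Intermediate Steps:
g = -925 (g = 95 - 1020 = -925)
c(v) = -4 + 24*v**2 (c(v) = -4 + (-3*v)*(-4*(v + v)) = -4 + (-3*v)*(-8*v) = -4 + 24*v**2)
4562/g + c(12)/471 = 4562/(-925) + (-4 + 24*12**2)/471 = 4562*(-1/925) + (-4 + 24*144)*(1/471) = -4562/925 + (-4 + 3456)*(1/471) = -4562/925 + 3452*(1/471) = -4562/925 + 3452/471 = 1044398/435675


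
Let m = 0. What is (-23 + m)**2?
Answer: 529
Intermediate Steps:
(-23 + m)**2 = (-23 + 0)**2 = (-23)**2 = 529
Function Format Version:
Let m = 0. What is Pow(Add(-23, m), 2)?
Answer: 529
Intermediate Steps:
Pow(Add(-23, m), 2) = Pow(Add(-23, 0), 2) = Pow(-23, 2) = 529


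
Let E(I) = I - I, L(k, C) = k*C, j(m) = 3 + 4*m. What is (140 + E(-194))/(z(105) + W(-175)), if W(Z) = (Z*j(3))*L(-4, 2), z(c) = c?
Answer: 4/603 ≈ 0.0066335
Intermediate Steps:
L(k, C) = C*k
E(I) = 0
W(Z) = -120*Z (W(Z) = (Z*(3 + 4*3))*(2*(-4)) = (Z*(3 + 12))*(-8) = (Z*15)*(-8) = (15*Z)*(-8) = -120*Z)
(140 + E(-194))/(z(105) + W(-175)) = (140 + 0)/(105 - 120*(-175)) = 140/(105 + 21000) = 140/21105 = 140*(1/21105) = 4/603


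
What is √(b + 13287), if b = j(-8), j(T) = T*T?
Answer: 13*√79 ≈ 115.55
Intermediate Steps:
j(T) = T²
b = 64 (b = (-8)² = 64)
√(b + 13287) = √(64 + 13287) = √13351 = 13*√79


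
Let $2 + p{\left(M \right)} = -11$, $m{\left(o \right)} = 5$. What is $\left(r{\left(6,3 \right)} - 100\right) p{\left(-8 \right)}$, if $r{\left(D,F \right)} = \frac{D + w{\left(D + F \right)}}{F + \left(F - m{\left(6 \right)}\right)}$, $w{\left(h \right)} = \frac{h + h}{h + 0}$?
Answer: $1196$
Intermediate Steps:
$p{\left(M \right)} = -13$ ($p{\left(M \right)} = -2 - 11 = -13$)
$w{\left(h \right)} = 2$ ($w{\left(h \right)} = \frac{2 h}{h} = 2$)
$r{\left(D,F \right)} = \frac{2 + D}{-5 + 2 F}$ ($r{\left(D,F \right)} = \frac{D + 2}{F + \left(F - 5\right)} = \frac{2 + D}{F + \left(F - 5\right)} = \frac{2 + D}{F + \left(-5 + F\right)} = \frac{2 + D}{-5 + 2 F}$)
$\left(r{\left(6,3 \right)} - 100\right) p{\left(-8 \right)} = \left(\frac{2 + 6}{-5 + 2 \cdot 3} - 100\right) \left(-13\right) = \left(\frac{1}{-5 + 6} \cdot 8 - 100\right) \left(-13\right) = \left(1^{-1} \cdot 8 - 100\right) \left(-13\right) = \left(1 \cdot 8 - 100\right) \left(-13\right) = \left(8 - 100\right) \left(-13\right) = \left(-92\right) \left(-13\right) = 1196$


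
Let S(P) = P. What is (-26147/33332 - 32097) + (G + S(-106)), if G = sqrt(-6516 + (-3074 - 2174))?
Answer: -1073416543/33332 + 2*I*sqrt(2941) ≈ -32204.0 + 108.46*I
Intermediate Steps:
G = 2*I*sqrt(2941) (G = sqrt(-6516 - 5248) = sqrt(-11764) = 2*I*sqrt(2941) ≈ 108.46*I)
(-26147/33332 - 32097) + (G + S(-106)) = (-26147/33332 - 32097) + (2*I*sqrt(2941) - 106) = (-26147*1/33332 - 32097) + (-106 + 2*I*sqrt(2941)) = (-26147/33332 - 32097) + (-106 + 2*I*sqrt(2941)) = -1069883351/33332 + (-106 + 2*I*sqrt(2941)) = -1073416543/33332 + 2*I*sqrt(2941)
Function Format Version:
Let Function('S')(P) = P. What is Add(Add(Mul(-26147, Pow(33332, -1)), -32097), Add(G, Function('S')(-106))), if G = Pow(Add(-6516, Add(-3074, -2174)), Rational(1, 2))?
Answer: Add(Rational(-1073416543, 33332), Mul(2, I, Pow(2941, Rational(1, 2)))) ≈ Add(-32204., Mul(108.46, I))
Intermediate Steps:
G = Mul(2, I, Pow(2941, Rational(1, 2))) (G = Pow(Add(-6516, -5248), Rational(1, 2)) = Pow(-11764, Rational(1, 2)) = Mul(2, I, Pow(2941, Rational(1, 2))) ≈ Mul(108.46, I))
Add(Add(Mul(-26147, Pow(33332, -1)), -32097), Add(G, Function('S')(-106))) = Add(Add(Mul(-26147, Pow(33332, -1)), -32097), Add(Mul(2, I, Pow(2941, Rational(1, 2))), -106)) = Add(Add(Mul(-26147, Rational(1, 33332)), -32097), Add(-106, Mul(2, I, Pow(2941, Rational(1, 2))))) = Add(Add(Rational(-26147, 33332), -32097), Add(-106, Mul(2, I, Pow(2941, Rational(1, 2))))) = Add(Rational(-1069883351, 33332), Add(-106, Mul(2, I, Pow(2941, Rational(1, 2))))) = Add(Rational(-1073416543, 33332), Mul(2, I, Pow(2941, Rational(1, 2))))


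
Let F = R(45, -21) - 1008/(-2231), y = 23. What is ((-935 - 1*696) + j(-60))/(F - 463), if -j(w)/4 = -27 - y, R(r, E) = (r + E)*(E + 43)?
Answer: -3192561/146023 ≈ -21.863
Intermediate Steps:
R(r, E) = (43 + E)*(E + r) (R(r, E) = (E + r)*(43 + E) = (43 + E)*(E + r))
F = 1178976/2231 (F = ((-21)² + 43*(-21) + 43*45 - 21*45) - 1008/(-2231) = (441 - 903 + 1935 - 945) - 1008*(-1/2231) = 528 + 1008/2231 = 1178976/2231 ≈ 528.45)
j(w) = 200 (j(w) = -4*(-27 - 1*23) = -4*(-27 - 23) = -4*(-50) = 200)
((-935 - 1*696) + j(-60))/(F - 463) = ((-935 - 1*696) + 200)/(1178976/2231 - 463) = ((-935 - 696) + 200)/(146023/2231) = (-1631 + 200)*(2231/146023) = -1431*2231/146023 = -3192561/146023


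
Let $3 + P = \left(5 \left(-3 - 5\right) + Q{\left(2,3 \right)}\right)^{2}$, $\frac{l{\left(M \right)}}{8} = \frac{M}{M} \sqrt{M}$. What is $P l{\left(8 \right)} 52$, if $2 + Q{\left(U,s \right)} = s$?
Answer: $1262976 \sqrt{2} \approx 1.7861 \cdot 10^{6}$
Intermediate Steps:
$l{\left(M \right)} = 8 \sqrt{M}$ ($l{\left(M \right)} = 8 \frac{M}{M} \sqrt{M} = 8 \cdot 1 \sqrt{M} = 8 \sqrt{M}$)
$Q{\left(U,s \right)} = -2 + s$
$P = 1518$ ($P = -3 + \left(5 \left(-3 - 5\right) + \left(-2 + 3\right)\right)^{2} = -3 + \left(5 \left(-8\right) + 1\right)^{2} = -3 + \left(-40 + 1\right)^{2} = -3 + \left(-39\right)^{2} = -3 + 1521 = 1518$)
$P l{\left(8 \right)} 52 = 1518 \cdot 8 \sqrt{8} \cdot 52 = 1518 \cdot 8 \cdot 2 \sqrt{2} \cdot 52 = 1518 \cdot 16 \sqrt{2} \cdot 52 = 24288 \sqrt{2} \cdot 52 = 1262976 \sqrt{2}$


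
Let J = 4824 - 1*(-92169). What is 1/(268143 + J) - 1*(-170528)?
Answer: 62265911809/365136 ≈ 1.7053e+5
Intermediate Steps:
J = 96993 (J = 4824 + 92169 = 96993)
1/(268143 + J) - 1*(-170528) = 1/(268143 + 96993) - 1*(-170528) = 1/365136 + 170528 = 62265911809/365136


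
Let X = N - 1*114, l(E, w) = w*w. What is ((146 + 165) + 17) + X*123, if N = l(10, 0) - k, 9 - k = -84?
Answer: -25133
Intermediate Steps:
l(E, w) = w**2
k = 93 (k = 9 - 1*(-84) = 9 + 84 = 93)
N = -93 (N = 0**2 - 1*93 = 0 - 93 = -93)
X = -207 (X = -93 - 1*114 = -93 - 114 = -207)
((146 + 165) + 17) + X*123 = ((146 + 165) + 17) - 207*123 = (311 + 17) - 25461 = 328 - 25461 = -25133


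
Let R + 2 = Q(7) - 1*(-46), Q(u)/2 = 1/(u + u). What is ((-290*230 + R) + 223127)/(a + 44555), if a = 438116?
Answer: 20666/63749 ≈ 0.32418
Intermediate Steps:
Q(u) = 1/u (Q(u) = 2/(u + u) = 2/((2*u)) = 2*(1/(2*u)) = 1/u)
R = 309/7 (R = -2 + (1/7 - 1*(-46)) = -2 + (⅐ + 46) = -2 + 323/7 = 309/7 ≈ 44.143)
((-290*230 + R) + 223127)/(a + 44555) = ((-290*230 + 309/7) + 223127)/(438116 + 44555) = ((-66700 + 309/7) + 223127)/482671 = (-466591/7 + 223127)*(1/482671) = (1095298/7)*(1/482671) = 20666/63749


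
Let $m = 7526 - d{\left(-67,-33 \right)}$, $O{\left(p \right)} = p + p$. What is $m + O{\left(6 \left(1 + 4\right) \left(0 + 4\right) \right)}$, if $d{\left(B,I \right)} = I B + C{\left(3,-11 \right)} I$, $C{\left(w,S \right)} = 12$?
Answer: $5951$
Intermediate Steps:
$O{\left(p \right)} = 2 p$
$d{\left(B,I \right)} = 12 I + B I$ ($d{\left(B,I \right)} = I B + 12 I = B I + 12 I = 12 I + B I$)
$m = 5711$ ($m = 7526 - - 33 \left(12 - 67\right) = 7526 - \left(-33\right) \left(-55\right) = 7526 - 1815 = 5711$)
$m + O{\left(6 \left(1 + 4\right) \left(0 + 4\right) \right)} = 5711 + 2 \cdot 6 \left(1 + 4\right) \left(0 + 4\right) = 5711 + 2 \cdot 6 \cdot 5 \cdot 4 = 5711 + 2 \cdot 30 \cdot 4 = 5711 + 2 \cdot 120 = 5711 + 240 = 5951$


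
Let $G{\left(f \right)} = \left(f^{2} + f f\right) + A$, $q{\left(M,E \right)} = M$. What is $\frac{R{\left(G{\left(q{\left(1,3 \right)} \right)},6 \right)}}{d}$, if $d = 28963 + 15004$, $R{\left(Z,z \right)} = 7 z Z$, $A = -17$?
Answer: $- \frac{90}{6281} \approx -0.014329$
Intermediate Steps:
$G{\left(f \right)} = -17 + 2 f^{2}$ ($G{\left(f \right)} = \left(f^{2} + f f\right) - 17 = \left(f^{2} + f^{2}\right) - 17 = 2 f^{2} - 17 = -17 + 2 f^{2}$)
$R{\left(Z,z \right)} = 7 Z z$
$d = 43967$
$\frac{R{\left(G{\left(q{\left(1,3 \right)} \right)},6 \right)}}{d} = \frac{7 \left(-17 + 2 \cdot 1^{2}\right) 6}{43967} = 7 \left(-17 + 2 \cdot 1\right) 6 \cdot \frac{1}{43967} = 7 \left(-17 + 2\right) 6 \cdot \frac{1}{43967} = 7 \left(-15\right) 6 \cdot \frac{1}{43967} = \left(-630\right) \frac{1}{43967} = - \frac{90}{6281}$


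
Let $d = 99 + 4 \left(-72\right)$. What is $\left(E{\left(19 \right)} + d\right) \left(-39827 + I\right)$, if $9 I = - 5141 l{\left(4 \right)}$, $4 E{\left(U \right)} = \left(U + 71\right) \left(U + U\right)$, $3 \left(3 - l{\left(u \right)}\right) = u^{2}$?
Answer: $- \frac{76911308}{3} \approx -2.5637 \cdot 10^{7}$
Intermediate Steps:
$d = -189$ ($d = 99 - 288 = -189$)
$l{\left(u \right)} = 3 - \frac{u^{2}}{3}$
$E{\left(U \right)} = \frac{U \left(71 + U\right)}{2}$ ($E{\left(U \right)} = \frac{\left(U + 71\right) \left(U + U\right)}{4} = \frac{\left(71 + U\right) 2 U}{4} = \frac{2 U \left(71 + U\right)}{4} = \frac{U \left(71 + U\right)}{2}$)
$I = \frac{35987}{27}$ ($I = \frac{\left(-5141\right) \left(3 - \frac{4^{2}}{3}\right)}{9} = \frac{\left(-5141\right) \left(3 - \frac{16}{3}\right)}{9} = \frac{\left(-5141\right) \left(- \frac{7}{3}\right)}{9} = \frac{1}{9} \cdot \frac{35987}{3} = \frac{35987}{27} \approx 1332.9$)
$\left(E{\left(19 \right)} + d\right) \left(-39827 + I\right) = \left(\frac{1}{2} \cdot 19 \left(71 + 19\right) - 189\right) \left(-39827 + \frac{35987}{27}\right) = \left(\frac{1}{2} \cdot 19 \cdot 90 - 189\right) \left(- \frac{1039342}{27}\right) = \left(855 - 189\right) \left(- \frac{1039342}{27}\right) = 666 \left(- \frac{1039342}{27}\right) = - \frac{76911308}{3}$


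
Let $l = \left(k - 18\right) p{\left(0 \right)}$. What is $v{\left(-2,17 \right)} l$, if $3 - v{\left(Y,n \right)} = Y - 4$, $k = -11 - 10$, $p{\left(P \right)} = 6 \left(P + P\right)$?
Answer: $0$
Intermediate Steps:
$p{\left(P \right)} = 12 P$ ($p{\left(P \right)} = 6 \cdot 2 P = 12 P$)
$k = -21$ ($k = -11 - 10 = -21$)
$v{\left(Y,n \right)} = 7 - Y$ ($v{\left(Y,n \right)} = 3 - \left(Y - 4\right) = 3 - \left(-4 + Y\right) = 7 - Y$)
$l = 0$ ($l = \left(-21 - 18\right) 12 \cdot 0 = \left(-39\right) 0 = 0$)
$v{\left(-2,17 \right)} l = \left(7 - -2\right) 0 = \left(7 + 2\right) 0 = 9 \cdot 0 = 0$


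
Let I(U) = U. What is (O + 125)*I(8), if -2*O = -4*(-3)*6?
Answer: 712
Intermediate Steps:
O = -36 (O = -(-4*(-3))*6/2 = -6*6 = -½*72 = -36)
(O + 125)*I(8) = (-36 + 125)*8 = 89*8 = 712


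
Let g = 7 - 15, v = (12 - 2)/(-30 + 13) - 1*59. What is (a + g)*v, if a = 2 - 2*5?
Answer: 16208/17 ≈ 953.41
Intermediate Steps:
a = -8 (a = 2 - 10 = -8)
v = -1013/17 (v = 10/(-17) - 59 = 10*(-1/17) - 59 = -10/17 - 59 = -1013/17 ≈ -59.588)
g = -8
(a + g)*v = (-8 - 8)*(-1013/17) = -16*(-1013/17) = 16208/17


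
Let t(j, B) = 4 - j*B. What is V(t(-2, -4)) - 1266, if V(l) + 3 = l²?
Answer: -1253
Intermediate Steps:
t(j, B) = 4 - B*j
V(l) = -3 + l²
V(t(-2, -4)) - 1266 = (-3 + (4 - 1*(-4)*(-2))²) - 1266 = (-3 + (4 - 8)²) - 1266 = (-3 + (-4)²) - 1266 = (-3 + 16) - 1266 = 13 - 1266 = -1253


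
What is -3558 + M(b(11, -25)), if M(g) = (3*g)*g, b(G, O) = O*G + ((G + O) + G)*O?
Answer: 116442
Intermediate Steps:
b(G, O) = G*O + O*(O + 2*G) (b(G, O) = G*O + (O + 2*G)*O = G*O + O*(O + 2*G))
M(g) = 3*g²
-3558 + M(b(11, -25)) = -3558 + 3*(-25*(-25 + 3*11))² = -3558 + 3*(-25*(-25 + 33))² = -3558 + 3*(-25*8)² = -3558 + 3*(-200)² = -3558 + 3*40000 = -3558 + 120000 = 116442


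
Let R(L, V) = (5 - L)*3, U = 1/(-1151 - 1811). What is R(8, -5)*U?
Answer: 9/2962 ≈ 0.0030385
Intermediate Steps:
U = -1/2962 (U = 1/(-2962) = -1/2962 ≈ -0.00033761)
R(L, V) = 15 - 3*L
R(8, -5)*U = (15 - 3*8)*(-1/2962) = (15 - 24)*(-1/2962) = -9*(-1/2962) = 9/2962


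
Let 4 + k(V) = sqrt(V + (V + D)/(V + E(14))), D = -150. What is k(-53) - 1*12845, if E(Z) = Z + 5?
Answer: -12849 + I*sqrt(54366)/34 ≈ -12849.0 + 6.8578*I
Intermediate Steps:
E(Z) = 5 + Z
k(V) = -4 + sqrt(V + (-150 + V)/(19 + V)) (k(V) = -4 + sqrt(V + (V - 150)/(V + (5 + 14))) = -4 + sqrt(V + (-150 + V)/(V + 19)) = -4 + sqrt(V + (-150 + V)/(19 + V)))
k(-53) - 1*12845 = (-4 + sqrt((-150 - 53 - 53*(19 - 53))/(19 - 53))) - 1*12845 = (-4 + sqrt((-150 - 53 - 53*(-34))/(-34))) - 12845 = (-4 + sqrt(-(-150 - 53 + 1802)/34)) - 12845 = (-4 + sqrt(-1/34*1599)) - 12845 = (-4 + sqrt(-1599/34)) - 12845 = (-4 + I*sqrt(54366)/34) - 12845 = -12849 + I*sqrt(54366)/34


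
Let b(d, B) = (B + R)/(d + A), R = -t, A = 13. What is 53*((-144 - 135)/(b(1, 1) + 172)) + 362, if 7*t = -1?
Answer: 75091/272 ≈ 276.07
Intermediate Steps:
t = -⅐ (t = (⅐)*(-1) = -⅐ ≈ -0.14286)
R = ⅐ (R = -1*(-⅐) = ⅐ ≈ 0.14286)
b(d, B) = (⅐ + B)/(13 + d) (b(d, B) = (B + ⅐)/(d + 13) = (⅐ + B)/(13 + d))
53*((-144 - 135)/(b(1, 1) + 172)) + 362 = 53*((-144 - 135)/((⅐ + 1)/(13 + 1) + 172)) + 362 = 53*(-279/((8/7)/14 + 172)) + 362 = 53*(-279/((1/14)*(8/7) + 172)) + 362 = 53*(-279/(4/49 + 172)) + 362 = 53*(-279/8432/49) + 362 = 53*(-279*49/8432) + 362 = 53*(-441/272) + 362 = -23373/272 + 362 = 75091/272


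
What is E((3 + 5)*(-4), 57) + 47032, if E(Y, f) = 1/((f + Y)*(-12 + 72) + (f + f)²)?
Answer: 681775873/14496 ≈ 47032.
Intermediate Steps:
E(Y, f) = 1/(4*f² + 60*Y + 60*f) (E(Y, f) = 1/((Y + f)*60 + (2*f)²) = 1/((60*Y + 60*f) + 4*f²) = 1/(4*f² + 60*Y + 60*f))
E((3 + 5)*(-4), 57) + 47032 = 1/(4*(57² + 15*((3 + 5)*(-4)) + 15*57)) + 47032 = 1/(4*(3249 + 15*(8*(-4)) + 855)) + 47032 = 1/(4*(3249 + 15*(-32) + 855)) + 47032 = 1/(4*(3249 - 480 + 855)) + 47032 = (¼)/3624 + 47032 = (¼)*(1/3624) + 47032 = 1/14496 + 47032 = 681775873/14496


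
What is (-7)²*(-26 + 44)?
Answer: 882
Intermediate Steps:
(-7)²*(-26 + 44) = 49*18 = 882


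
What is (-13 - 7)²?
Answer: 400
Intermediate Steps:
(-13 - 7)² = (-20)² = 400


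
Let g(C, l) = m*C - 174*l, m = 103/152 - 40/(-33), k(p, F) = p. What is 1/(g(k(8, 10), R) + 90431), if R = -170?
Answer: 627/75256376 ≈ 8.3315e-6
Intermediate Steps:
m = 9479/5016 (m = 103*(1/152) - 40*(-1/33) = 103/152 + 40/33 = 9479/5016 ≈ 1.8898)
g(C, l) = -174*l + 9479*C/5016 (g(C, l) = 9479*C/5016 - 174*l = -174*l + 9479*C/5016)
1/(g(k(8, 10), R) + 90431) = 1/((-174*(-170) + (9479/5016)*8) + 90431) = 1/((29580 + 9479/627) + 90431) = 1/(18556139/627 + 90431) = 1/(75256376/627) = 627/75256376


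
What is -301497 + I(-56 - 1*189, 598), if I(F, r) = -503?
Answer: -302000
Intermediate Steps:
-301497 + I(-56 - 1*189, 598) = -301497 - 503 = -302000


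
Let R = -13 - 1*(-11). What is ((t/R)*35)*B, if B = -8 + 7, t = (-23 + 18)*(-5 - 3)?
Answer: 700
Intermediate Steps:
R = -2 (R = -13 + 11 = -2)
t = 40 (t = -5*(-8) = 40)
B = -1
((t/R)*35)*B = ((40/(-2))*35)*(-1) = ((40*(-½))*35)*(-1) = -20*35*(-1) = -700*(-1) = 700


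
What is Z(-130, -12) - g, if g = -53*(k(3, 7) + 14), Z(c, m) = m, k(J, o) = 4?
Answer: 942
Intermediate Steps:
g = -954 (g = -53*(4 + 14) = -53*18 = -954)
Z(-130, -12) - g = -12 - 1*(-954) = -12 + 954 = 942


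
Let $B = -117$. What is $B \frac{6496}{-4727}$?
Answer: $\frac{26208}{163} \approx 160.79$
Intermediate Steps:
$B \frac{6496}{-4727} = - 117 \frac{6496}{-4727} = - 117 \cdot 6496 \left(- \frac{1}{4727}\right) = \left(-117\right) \left(- \frac{224}{163}\right) = \frac{26208}{163}$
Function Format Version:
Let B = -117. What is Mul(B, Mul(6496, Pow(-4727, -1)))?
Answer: Rational(26208, 163) ≈ 160.79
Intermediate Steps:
Mul(B, Mul(6496, Pow(-4727, -1))) = Mul(-117, Mul(6496, Pow(-4727, -1))) = Mul(-117, Mul(6496, Rational(-1, 4727))) = Mul(-117, Rational(-224, 163)) = Rational(26208, 163)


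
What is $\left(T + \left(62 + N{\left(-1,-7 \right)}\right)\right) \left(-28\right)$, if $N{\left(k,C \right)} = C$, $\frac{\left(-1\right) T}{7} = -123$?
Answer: $-25648$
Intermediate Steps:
$T = 861$ ($T = \left(-7\right) \left(-123\right) = 861$)
$\left(T + \left(62 + N{\left(-1,-7 \right)}\right)\right) \left(-28\right) = \left(861 + \left(62 - 7\right)\right) \left(-28\right) = \left(861 + 55\right) \left(-28\right) = 916 \left(-28\right) = -25648$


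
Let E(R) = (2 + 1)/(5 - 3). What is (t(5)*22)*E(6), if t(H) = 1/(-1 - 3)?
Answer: -33/4 ≈ -8.2500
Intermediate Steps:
t(H) = -1/4 (t(H) = 1/(-4) = -1/4)
E(R) = 3/2
(t(5)*22)*E(6) = -1/4*22*(3/2) = -11/2*3/2 = -33/4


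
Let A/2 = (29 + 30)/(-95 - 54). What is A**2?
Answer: 13924/22201 ≈ 0.62718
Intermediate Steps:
A = -118/149 (A = 2*((29 + 30)/(-95 - 54)) = 2*(59/(-149)) = 2*(59*(-1/149)) = 2*(-59/149) = -118/149 ≈ -0.79195)
A**2 = (-118/149)**2 = 13924/22201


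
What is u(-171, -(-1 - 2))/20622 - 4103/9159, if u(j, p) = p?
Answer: -28194863/62958966 ≈ -0.44783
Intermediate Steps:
u(-171, -(-1 - 2))/20622 - 4103/9159 = -(-1 - 2)/20622 - 4103/9159 = -1*(-3)*(1/20622) - 4103*1/9159 = 3*(1/20622) - 4103/9159 = 1/6874 - 4103/9159 = -28194863/62958966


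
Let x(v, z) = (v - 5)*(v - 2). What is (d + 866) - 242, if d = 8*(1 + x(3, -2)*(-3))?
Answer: 680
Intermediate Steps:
x(v, z) = (-5 + v)*(-2 + v)
d = 56 (d = 8*(1 + (10 + 3² - 7*3)*(-3)) = 8*(1 + (10 + 9 - 21)*(-3)) = 8*(1 - 2*(-3)) = 8*(1 + 6) = 8*7 = 56)
(d + 866) - 242 = (56 + 866) - 242 = 922 - 242 = 680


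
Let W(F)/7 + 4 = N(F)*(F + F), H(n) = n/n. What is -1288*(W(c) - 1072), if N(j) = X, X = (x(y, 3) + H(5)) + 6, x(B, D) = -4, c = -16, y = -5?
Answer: 2282336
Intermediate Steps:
H(n) = 1
X = 3 (X = (-4 + 1) + 6 = -3 + 6 = 3)
N(j) = 3
W(F) = -28 + 42*F (W(F) = -28 + 7*(3*(F + F)) = -28 + 7*(3*(2*F)) = -28 + 7*(6*F) = -28 + 42*F)
-1288*(W(c) - 1072) = -1288*((-28 + 42*(-16)) - 1072) = -1288*((-28 - 672) - 1072) = -1288*(-700 - 1072) = -1288*(-1772) = 2282336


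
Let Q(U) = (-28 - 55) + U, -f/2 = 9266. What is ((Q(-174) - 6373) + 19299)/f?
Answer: -309/452 ≈ -0.68363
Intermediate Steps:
f = -18532 (f = -2*9266 = -18532)
Q(U) = -83 + U
((Q(-174) - 6373) + 19299)/f = (((-83 - 174) - 6373) + 19299)/(-18532) = ((-257 - 6373) + 19299)*(-1/18532) = (-6630 + 19299)*(-1/18532) = 12669*(-1/18532) = -309/452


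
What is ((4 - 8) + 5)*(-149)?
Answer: -149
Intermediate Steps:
((4 - 8) + 5)*(-149) = (-4 + 5)*(-149) = 1*(-149) = -149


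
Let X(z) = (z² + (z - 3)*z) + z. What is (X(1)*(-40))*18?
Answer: 0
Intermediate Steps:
X(z) = z + z² + z*(-3 + z) (X(z) = (z² + (-3 + z)*z) + z = (z² + z*(-3 + z)) + z = z + z² + z*(-3 + z))
(X(1)*(-40))*18 = ((2*1*(-1 + 1))*(-40))*18 = ((2*1*0)*(-40))*18 = (0*(-40))*18 = 0*18 = 0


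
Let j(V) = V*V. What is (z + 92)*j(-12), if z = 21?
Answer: 16272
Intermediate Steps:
j(V) = V**2
(z + 92)*j(-12) = (21 + 92)*(-12)**2 = 113*144 = 16272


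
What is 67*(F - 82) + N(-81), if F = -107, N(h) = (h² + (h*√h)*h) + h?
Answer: -6183 + 59049*I ≈ -6183.0 + 59049.0*I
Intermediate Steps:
N(h) = h + h² + h^(5/2) (N(h) = (h² + h^(3/2)*h) + h = (h² + h^(5/2)) + h = h + h² + h^(5/2))
67*(F - 82) + N(-81) = 67*(-107 - 82) + (-81 + (-81)² + (-81)^(5/2)) = 67*(-189) + (-81 + 6561 + 59049*I) = -12663 + (6480 + 59049*I) = -6183 + 59049*I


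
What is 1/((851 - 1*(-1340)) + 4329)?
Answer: 1/6520 ≈ 0.00015337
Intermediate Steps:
1/((851 - 1*(-1340)) + 4329) = 1/((851 + 1340) + 4329) = 1/(2191 + 4329) = 1/6520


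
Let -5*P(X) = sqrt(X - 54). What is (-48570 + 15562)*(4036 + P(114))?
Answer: -133220288 + 66016*sqrt(15)/5 ≈ -1.3317e+8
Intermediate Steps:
P(X) = -sqrt(-54 + X)/5 (P(X) = -sqrt(X - 54)/5 = -sqrt(-54 + X)/5)
(-48570 + 15562)*(4036 + P(114)) = (-48570 + 15562)*(4036 - sqrt(-54 + 114)/5) = -33008*(4036 - 2*sqrt(15)/5) = -133220288 + 66016*sqrt(15)/5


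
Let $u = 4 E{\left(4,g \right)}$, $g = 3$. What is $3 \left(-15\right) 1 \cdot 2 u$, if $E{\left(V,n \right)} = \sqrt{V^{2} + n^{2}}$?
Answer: $-1800$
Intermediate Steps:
$u = 20$ ($u = 4 \sqrt{4^{2} + 3^{2}} = 4 \sqrt{16 + 9} = 4 \sqrt{25} = 4 \cdot 5 = 20$)
$3 \left(-15\right) 1 \cdot 2 u = 3 \left(-15\right) 1 \cdot 2 \cdot 20 = - 45 \cdot 2 \cdot 20 = \left(-45\right) 40 = -1800$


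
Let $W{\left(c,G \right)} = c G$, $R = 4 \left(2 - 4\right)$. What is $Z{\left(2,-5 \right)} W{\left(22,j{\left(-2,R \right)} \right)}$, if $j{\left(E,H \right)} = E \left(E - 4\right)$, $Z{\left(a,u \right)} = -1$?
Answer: $-264$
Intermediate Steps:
$R = -8$ ($R = 4 \left(-2\right) = -8$)
$j{\left(E,H \right)} = E \left(-4 + E\right)$
$W{\left(c,G \right)} = G c$
$Z{\left(2,-5 \right)} W{\left(22,j{\left(-2,R \right)} \right)} = - - 2 \left(-4 - 2\right) 22 = - \left(-2\right) \left(-6\right) 22 = - 12 \cdot 22 = \left(-1\right) 264 = -264$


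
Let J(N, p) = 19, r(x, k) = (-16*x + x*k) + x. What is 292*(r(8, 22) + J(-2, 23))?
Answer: 21900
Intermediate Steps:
r(x, k) = -15*x + k*x (r(x, k) = (-16*x + k*x) + x = -15*x + k*x)
292*(r(8, 22) + J(-2, 23)) = 292*(8*(-15 + 22) + 19) = 292*(8*7 + 19) = 292*(56 + 19) = 292*75 = 21900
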